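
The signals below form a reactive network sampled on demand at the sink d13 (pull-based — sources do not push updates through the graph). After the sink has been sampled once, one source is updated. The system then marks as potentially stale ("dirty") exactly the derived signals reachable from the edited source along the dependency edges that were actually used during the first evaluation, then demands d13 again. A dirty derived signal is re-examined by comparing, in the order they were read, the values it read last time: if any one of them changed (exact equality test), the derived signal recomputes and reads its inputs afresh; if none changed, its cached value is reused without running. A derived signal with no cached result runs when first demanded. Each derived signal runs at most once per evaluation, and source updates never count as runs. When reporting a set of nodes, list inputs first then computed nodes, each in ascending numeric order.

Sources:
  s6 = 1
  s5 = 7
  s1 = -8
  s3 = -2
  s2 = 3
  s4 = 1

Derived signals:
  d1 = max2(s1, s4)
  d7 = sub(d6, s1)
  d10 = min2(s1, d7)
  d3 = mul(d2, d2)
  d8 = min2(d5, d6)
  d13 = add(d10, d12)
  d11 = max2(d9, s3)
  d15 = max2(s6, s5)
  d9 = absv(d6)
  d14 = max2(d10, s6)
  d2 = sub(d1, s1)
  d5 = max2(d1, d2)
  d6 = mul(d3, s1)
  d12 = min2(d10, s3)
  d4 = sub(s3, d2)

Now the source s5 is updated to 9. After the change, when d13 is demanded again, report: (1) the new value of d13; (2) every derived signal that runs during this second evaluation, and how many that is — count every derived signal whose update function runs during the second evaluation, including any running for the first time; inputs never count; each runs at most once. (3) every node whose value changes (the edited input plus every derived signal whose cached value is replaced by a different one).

d13 now evaluates to -1280.
Run set: none (0 run).
Changed values: s5.
The important point: nothing the output needs ever reads s5, so the edit is invisible to it.

Initial pass — values computed on the first demand:
  d1 = max2(-8, 1) = 1
  d2 = sub(1, -8) = 9
  d3 = mul(9, 9) = 81
  d6 = mul(81, -8) = -648
  d7 = sub(-648, -8) = -640
  d10 = min2(-8, -640) = -640
  d12 = min2(-640, -2) = -640
  d13 = add(-640, -640) = -1280

Second demand — change propagation:
  no demanded computation ever read s5, so the edit dirties nothing and nothing runs.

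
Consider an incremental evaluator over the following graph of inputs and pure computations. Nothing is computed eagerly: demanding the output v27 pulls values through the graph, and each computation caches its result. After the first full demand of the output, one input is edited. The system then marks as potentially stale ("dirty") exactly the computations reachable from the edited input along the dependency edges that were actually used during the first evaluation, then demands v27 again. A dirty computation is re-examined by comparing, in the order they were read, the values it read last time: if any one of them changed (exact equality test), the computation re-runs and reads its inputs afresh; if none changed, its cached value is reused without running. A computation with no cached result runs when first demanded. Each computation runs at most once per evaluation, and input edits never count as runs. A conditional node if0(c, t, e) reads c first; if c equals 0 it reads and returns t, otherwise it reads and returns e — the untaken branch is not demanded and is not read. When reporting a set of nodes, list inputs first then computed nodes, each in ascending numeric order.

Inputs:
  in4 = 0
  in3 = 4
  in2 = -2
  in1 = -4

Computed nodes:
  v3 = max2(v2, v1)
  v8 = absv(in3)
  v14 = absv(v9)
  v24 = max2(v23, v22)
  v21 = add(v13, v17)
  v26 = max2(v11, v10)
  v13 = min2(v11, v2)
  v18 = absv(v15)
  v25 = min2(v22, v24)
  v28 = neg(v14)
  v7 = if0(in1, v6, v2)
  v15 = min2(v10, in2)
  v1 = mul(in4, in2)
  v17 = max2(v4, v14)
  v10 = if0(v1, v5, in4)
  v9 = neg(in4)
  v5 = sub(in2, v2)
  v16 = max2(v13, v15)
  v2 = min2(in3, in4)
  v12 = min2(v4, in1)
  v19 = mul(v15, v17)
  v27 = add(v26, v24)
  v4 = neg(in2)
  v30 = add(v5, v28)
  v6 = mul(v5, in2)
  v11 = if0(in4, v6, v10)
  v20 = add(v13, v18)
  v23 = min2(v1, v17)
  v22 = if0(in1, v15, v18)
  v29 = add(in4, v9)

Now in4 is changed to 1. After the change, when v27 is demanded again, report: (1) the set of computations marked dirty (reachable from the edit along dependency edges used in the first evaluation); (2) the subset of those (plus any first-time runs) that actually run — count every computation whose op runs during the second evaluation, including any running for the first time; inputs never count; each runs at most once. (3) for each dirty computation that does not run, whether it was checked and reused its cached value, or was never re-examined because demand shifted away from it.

Dirty set: v1, v2, v5, v6, v9, v10, v11, v14, v15, v17, v18, v22, v23, v24, v26, v27.
Run set: v1, v9, v10, v11, v14, v15, v17, v23, v24, v26, v27 (11 run).
Re-examined without running (cache reused): v18, v22.
Left stale — demand moved off them: v2, v5, v6.
The important point: the flipped condition redirects demand; v2, v5, v6 are left stale, never re-checked.

Initial pass — values computed on the first demand:
  v1 = mul(0, -2) = 0
  v2 = min2(4, 0) = 0
  v4 = neg(-2) = 2
  v5 = sub(-2, 0) = -2
  v6 = mul(-2, -2) = 4
  v9 = neg(0) = 0
  v10 = if0(v1=0 -> then branch v5) = -2
  v11 = if0(in4=0 -> then branch v6) = 4
  v14 = absv(0) = 0
  v15 = min2(-2, -2) = -2
  v17 = max2(2, 0) = 2
  v18 = absv(-2) = 2
  v22 = if0(in1=-4 -> else branch v18) = 2
  v23 = min2(0, 2) = 0
  v24 = max2(0, 2) = 2
  v26 = max2(4, -2) = 4
  v27 = add(4, 2) = 6

Second demand — change propagation:
  v1: re-runs because in4 0->1; new result -2.
  v2: dirty yet unreached — the second evaluation never asks for it.
  v5: dirty yet unreached — the second evaluation never asks for it.
  v6: dirty yet unreached — the second evaluation never asks for it.
  v9: re-runs because in4 0->1; new result -1.
  v10: re-runs because v1 0->-2; new result 1.
  v11: re-runs because in4 0->1; new result 1.
  v14: re-runs because v9 0->-1; new result 1.
  v15: re-runs because v10 -2->1; new result -2 (unchanged).
  v17: re-runs because v14 0->1; new result 2 (unchanged).
  v18: re-examined; everything it read last time is the same (v15 unchanged) — cache 2 kept, no run.
  v22: re-examined; everything it read last time is the same (in1 unchanged, v18 unchanged) — cache 2 kept, no run.
  v23: re-runs because v1 0->-2; new result -2.
  v24: re-runs because v23 0->-2; new result 2 (unchanged).
  v26: re-runs because v11 4->1; v10 -2->1; new result 1.
  v27: re-runs because v26 4->1; new result 3.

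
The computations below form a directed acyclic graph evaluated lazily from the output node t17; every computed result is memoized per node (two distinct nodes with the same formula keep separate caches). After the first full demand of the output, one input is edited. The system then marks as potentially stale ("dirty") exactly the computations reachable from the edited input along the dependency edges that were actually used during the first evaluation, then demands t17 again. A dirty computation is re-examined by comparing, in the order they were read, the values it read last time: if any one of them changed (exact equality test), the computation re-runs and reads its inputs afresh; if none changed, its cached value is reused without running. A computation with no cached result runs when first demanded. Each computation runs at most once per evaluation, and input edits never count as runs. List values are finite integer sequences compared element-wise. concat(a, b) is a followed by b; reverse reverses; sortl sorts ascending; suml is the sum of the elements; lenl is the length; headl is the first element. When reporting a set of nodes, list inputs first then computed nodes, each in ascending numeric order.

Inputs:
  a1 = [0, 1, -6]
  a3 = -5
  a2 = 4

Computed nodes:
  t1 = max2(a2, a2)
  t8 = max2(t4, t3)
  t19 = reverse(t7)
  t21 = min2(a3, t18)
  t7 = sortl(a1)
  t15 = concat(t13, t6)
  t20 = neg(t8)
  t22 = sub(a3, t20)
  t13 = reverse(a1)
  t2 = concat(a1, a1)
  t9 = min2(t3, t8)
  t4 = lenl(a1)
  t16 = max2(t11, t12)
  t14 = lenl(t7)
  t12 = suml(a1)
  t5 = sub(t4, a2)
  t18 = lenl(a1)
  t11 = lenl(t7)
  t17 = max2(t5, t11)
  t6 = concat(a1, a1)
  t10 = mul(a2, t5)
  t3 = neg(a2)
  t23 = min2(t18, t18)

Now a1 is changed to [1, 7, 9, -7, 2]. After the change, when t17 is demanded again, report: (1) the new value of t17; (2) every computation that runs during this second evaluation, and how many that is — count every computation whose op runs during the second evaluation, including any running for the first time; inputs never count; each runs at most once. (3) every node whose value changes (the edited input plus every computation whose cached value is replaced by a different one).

First demand of the output computes:
  t4 = lenl([0, 1, -6]) = 3
  t5 = sub(3, 4) = -1
  t7 = sortl([0, 1, -6]) = [-6, 0, 1]
  t11 = lenl([-6, 0, 1]) = 3
  t17 = max2(-1, 3) = 3

After the edit, cleaning proceeds:
  t4: a read changed (a1 [0, 1, -6]->[1, 7, 9, -7, 2]) — executes, giving 5.
  t5: a read changed (t4 3->5) — executes, giving 1.
  t7: a read changed (a1 [0, 1, -6]->[1, 7, 9, -7, 2]) — executes, giving [-7, 1, 2, 7, 9].
  t11: a read changed (t7 [-6, 0, 1]->[-7, 1, 2, 7, 9]) — executes, giving 5.
  t17: a read changed (t5 -1->1; t11 3->5) — executes, giving 5.

Demanding t17 again yields 5.
5 computations run: t4, t5, t7, t11, t17.
The nodes whose values change: a1, t4, t5, t7, t11, t17.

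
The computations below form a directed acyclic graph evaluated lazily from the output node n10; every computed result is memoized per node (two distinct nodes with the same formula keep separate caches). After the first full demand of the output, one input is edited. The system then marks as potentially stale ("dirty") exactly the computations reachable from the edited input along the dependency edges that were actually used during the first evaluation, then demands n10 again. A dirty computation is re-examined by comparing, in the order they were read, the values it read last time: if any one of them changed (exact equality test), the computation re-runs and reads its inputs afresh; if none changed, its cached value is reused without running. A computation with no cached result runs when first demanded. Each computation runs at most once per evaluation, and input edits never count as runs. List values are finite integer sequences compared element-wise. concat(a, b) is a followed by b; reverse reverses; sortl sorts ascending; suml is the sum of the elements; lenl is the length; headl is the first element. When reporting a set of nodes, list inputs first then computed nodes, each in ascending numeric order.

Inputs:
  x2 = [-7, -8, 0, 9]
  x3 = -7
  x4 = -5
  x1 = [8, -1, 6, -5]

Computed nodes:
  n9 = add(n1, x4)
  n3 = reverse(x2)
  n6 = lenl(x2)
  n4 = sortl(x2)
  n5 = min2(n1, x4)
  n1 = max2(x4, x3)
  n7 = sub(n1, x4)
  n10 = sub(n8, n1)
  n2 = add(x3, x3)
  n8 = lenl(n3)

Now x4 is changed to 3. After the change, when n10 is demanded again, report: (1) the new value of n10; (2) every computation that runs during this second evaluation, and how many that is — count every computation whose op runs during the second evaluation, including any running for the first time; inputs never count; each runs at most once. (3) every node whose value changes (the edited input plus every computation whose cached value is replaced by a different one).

First demand of the output computes:
  n1 = max2(-5, -7) = -5
  n3 = reverse([-7, -8, 0, 9]) = [9, 0, -8, -7]
  n8 = lenl([9, 0, -8, -7]) = 4
  n10 = sub(4, -5) = 9

After the edit, cleaning proceeds:
  n1: a read changed (x4 -5->3) — executes, giving 3.
  n10: a read changed (n1 -5->3) — executes, giving 1.

Demanding n10 again yields 1.
2 computations run: n1, n10.
The nodes whose values change: x4, n1, n10.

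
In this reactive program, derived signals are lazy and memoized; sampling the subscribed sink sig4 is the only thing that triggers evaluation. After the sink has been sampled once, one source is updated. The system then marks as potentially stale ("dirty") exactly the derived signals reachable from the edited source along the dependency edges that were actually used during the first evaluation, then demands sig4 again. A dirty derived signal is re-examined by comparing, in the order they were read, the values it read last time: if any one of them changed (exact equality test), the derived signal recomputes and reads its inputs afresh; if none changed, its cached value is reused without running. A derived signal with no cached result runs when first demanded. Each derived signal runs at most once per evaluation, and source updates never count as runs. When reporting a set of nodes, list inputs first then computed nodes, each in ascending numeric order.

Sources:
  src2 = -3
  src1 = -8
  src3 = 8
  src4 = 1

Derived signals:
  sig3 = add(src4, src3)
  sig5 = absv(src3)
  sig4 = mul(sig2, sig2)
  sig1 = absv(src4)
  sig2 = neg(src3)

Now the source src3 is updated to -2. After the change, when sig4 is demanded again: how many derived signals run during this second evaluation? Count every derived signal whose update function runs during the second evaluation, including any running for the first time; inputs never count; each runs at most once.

First demand of the output computes:
  sig2 = neg(8) = -8
  sig4 = mul(-8, -8) = 64

After the edit, cleaning proceeds:
  sig2: a read changed (src3 8->-2) — executes, giving 2.
  sig4: a read changed (sig2 -8->2; sig2 -8->2) — executes, giving 4.

2 derived signals run: sig2, sig4.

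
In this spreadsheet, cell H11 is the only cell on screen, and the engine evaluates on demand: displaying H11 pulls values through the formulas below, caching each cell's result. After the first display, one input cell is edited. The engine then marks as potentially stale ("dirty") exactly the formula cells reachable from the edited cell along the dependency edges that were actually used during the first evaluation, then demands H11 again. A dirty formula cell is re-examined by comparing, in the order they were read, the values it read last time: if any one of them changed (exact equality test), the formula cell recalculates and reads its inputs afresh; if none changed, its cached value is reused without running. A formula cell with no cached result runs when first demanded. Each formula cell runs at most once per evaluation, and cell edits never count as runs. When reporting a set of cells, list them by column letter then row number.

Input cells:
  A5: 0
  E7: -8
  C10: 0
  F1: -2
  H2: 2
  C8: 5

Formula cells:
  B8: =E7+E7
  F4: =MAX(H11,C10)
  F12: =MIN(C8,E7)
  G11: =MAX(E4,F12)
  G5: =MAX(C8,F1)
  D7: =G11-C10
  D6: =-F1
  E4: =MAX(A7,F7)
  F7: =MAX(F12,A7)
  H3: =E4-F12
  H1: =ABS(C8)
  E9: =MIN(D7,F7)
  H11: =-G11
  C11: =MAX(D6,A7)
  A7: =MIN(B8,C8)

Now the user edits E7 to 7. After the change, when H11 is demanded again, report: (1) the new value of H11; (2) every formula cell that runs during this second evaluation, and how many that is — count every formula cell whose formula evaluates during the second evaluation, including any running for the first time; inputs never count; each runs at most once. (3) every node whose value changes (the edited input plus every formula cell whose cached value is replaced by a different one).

Initial pass — values computed on the first demand:
  B8 = -8 + -8 = -16
  A7 = MIN(-16, 5) = -16
  F12 = MIN(5, -8) = -8
  F7 = MAX(-8, -16) = -8
  E4 = MAX(-16, -8) = -8
  G11 = MAX(-8, -8) = -8
  H11 = -(-8) = 8

Second demand — change propagation:
  B8: re-runs because E7 -8->7; E7 -8->7; new result 14.
  A7: re-runs because B8 -16->14; new result 5.
  F12: re-runs because E7 -8->7; new result 5.
  F7: re-runs because F12 -8->5; A7 -16->5; new result 5.
  E4: re-runs because A7 -16->5; F7 -8->5; new result 5.
  G11: re-runs because E4 -8->5; F12 -8->5; new result 5.
  H11: re-runs because G11 -8->5; new result -5.

H11 now evaluates to -5.
Run set: A7, B8, E4, F7, F12, G11, H11 (7 run).
Changed values: A7, B8, E4, E7, F7, F12, G11, H11.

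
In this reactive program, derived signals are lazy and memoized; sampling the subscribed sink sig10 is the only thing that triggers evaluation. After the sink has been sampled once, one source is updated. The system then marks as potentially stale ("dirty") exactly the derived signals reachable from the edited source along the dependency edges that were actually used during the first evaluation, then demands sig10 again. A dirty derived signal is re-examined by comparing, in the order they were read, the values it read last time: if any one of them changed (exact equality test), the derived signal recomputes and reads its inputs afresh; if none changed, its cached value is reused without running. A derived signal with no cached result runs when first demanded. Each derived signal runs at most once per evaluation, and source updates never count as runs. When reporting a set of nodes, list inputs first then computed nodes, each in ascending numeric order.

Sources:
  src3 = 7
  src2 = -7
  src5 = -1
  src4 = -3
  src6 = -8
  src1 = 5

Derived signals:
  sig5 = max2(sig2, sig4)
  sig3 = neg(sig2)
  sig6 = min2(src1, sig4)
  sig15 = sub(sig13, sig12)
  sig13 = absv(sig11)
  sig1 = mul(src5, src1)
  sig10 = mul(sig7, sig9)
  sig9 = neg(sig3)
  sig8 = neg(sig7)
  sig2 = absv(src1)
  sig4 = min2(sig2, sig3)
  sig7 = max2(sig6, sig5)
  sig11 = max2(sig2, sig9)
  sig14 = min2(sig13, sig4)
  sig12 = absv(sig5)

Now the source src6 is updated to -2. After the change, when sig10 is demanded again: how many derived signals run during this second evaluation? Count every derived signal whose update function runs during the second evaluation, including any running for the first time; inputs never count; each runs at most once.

0 derived signals run: none.
Note the shortcut — nothing in the graph depends on src6 at all, so no recomputation happens.

First demand of the output computes:
  sig2 = absv(5) = 5
  sig3 = neg(5) = -5
  sig4 = min2(5, -5) = -5
  sig5 = max2(5, -5) = 5
  sig6 = min2(5, -5) = -5
  sig7 = max2(-5, 5) = 5
  sig9 = neg(-5) = 5
  sig10 = mul(5, 5) = 25

After the edit, cleaning proceeds:
  no node depends on src6 at all; the second demand re-runs nothing.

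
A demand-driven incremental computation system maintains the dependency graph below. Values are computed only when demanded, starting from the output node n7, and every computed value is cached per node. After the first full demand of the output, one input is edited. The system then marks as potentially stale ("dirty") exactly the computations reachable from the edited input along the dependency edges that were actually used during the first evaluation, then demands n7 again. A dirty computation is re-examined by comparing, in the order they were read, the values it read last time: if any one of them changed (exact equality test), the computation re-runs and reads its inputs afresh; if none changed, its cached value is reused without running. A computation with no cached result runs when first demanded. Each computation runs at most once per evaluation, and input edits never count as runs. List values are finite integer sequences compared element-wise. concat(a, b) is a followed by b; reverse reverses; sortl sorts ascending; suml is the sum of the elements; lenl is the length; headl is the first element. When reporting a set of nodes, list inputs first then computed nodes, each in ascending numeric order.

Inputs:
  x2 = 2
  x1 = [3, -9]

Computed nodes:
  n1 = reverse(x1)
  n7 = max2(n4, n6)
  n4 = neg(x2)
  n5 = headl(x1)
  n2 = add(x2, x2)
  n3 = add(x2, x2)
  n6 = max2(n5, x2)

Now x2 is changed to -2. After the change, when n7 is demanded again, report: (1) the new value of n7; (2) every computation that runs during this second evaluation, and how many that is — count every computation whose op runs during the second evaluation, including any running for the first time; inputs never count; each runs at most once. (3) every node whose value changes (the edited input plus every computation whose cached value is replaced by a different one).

New value of n7: 3.
Computations that run: n4, n6, n7 — 3 in total.
Values that change: x2, n4.

First evaluation (everything demanded from the output):
  n4 = neg(2) = -2
  n5 = headl([3, -9]) = 3
  n6 = max2(3, 2) = 3
  n7 = max2(-2, 3) = 3

Propagation after the edit:
  n4: runs — x2 2->-2; result 2.
  n6: runs — x2 2->-2; result 3 (same value as before).
  n7: runs — n4 -2->2; result 3 (same value as before).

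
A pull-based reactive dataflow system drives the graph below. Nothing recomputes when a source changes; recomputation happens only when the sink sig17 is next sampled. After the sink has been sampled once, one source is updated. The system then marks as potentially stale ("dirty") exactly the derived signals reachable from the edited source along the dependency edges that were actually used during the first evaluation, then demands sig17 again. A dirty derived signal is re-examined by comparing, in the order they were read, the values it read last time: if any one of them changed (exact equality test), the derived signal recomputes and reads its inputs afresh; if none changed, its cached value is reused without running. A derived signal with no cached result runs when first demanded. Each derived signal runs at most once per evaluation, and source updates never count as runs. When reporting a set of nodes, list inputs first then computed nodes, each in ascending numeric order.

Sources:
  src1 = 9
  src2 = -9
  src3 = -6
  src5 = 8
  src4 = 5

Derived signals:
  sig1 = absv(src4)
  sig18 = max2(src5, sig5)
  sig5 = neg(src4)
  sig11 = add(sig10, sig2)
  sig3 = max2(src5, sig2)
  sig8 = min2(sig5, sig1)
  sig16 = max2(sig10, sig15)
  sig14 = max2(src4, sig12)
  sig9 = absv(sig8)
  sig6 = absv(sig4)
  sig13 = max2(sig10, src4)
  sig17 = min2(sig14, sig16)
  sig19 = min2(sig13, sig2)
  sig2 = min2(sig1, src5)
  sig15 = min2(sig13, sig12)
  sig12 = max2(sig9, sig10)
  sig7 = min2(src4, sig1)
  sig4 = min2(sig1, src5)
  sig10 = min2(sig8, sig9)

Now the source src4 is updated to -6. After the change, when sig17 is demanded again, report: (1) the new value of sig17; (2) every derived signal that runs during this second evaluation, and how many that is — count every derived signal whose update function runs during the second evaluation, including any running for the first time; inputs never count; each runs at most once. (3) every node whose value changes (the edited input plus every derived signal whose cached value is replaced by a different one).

First evaluation (everything demanded from the output):
  sig1 = absv(5) = 5
  sig5 = neg(5) = -5
  sig8 = min2(-5, 5) = -5
  sig9 = absv(-5) = 5
  sig10 = min2(-5, 5) = -5
  sig12 = max2(5, -5) = 5
  sig13 = max2(-5, 5) = 5
  sig14 = max2(5, 5) = 5
  sig15 = min2(5, 5) = 5
  sig16 = max2(-5, 5) = 5
  sig17 = min2(5, 5) = 5

Propagation after the edit:
  sig1: runs — src4 5->-6; result 6.
  sig5: runs — src4 5->-6; result 6.
  sig8: runs — sig5 -5->6; sig1 5->6; result 6.
  sig9: runs — sig8 -5->6; result 6.
  sig10: runs — sig8 -5->6; sig9 5->6; result 6.
  sig12: runs — sig9 5->6; sig10 -5->6; result 6.
  sig13: runs — sig10 -5->6; src4 5->-6; result 6.
  sig14: runs — src4 5->-6; sig12 5->6; result 6.
  sig15: runs — sig13 5->6; sig12 5->6; result 6.
  sig16: runs — sig10 -5->6; sig15 5->6; result 6.
  sig17: runs — sig14 5->6; sig16 5->6; result 6.

New value of sig17: 6.
Derived signals that run: sig1, sig5, sig8, sig9, sig10, sig12, sig13, sig14, sig15, sig16, sig17 — 11 in total.
Values that change: src4, sig1, sig5, sig8, sig9, sig10, sig12, sig13, sig14, sig15, sig16, sig17.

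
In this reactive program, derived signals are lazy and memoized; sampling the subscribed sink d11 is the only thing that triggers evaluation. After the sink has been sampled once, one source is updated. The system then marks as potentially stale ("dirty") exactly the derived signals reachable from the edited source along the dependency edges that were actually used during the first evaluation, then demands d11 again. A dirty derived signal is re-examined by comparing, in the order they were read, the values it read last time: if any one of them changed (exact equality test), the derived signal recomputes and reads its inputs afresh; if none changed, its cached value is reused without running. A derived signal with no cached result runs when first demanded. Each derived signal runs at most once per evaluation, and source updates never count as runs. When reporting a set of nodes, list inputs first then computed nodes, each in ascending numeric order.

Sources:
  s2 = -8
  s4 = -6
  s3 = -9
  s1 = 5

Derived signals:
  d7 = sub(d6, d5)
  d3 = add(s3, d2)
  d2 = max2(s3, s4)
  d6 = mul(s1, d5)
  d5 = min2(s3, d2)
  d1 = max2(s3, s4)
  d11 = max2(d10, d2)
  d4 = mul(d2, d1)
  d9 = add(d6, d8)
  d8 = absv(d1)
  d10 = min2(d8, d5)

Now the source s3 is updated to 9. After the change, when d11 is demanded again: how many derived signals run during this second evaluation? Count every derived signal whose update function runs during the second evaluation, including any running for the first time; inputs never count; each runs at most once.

First demand of the output computes:
  d1 = max2(-9, -6) = -6
  d2 = max2(-9, -6) = -6
  d5 = min2(-9, -6) = -9
  d8 = absv(-6) = 6
  d10 = min2(6, -9) = -9
  d11 = max2(-9, -6) = -6

After the edit, cleaning proceeds:
  d1: a read changed (s3 -9->9) — executes, giving 9.
  d2: a read changed (s3 -9->9) — executes, giving 9.
  d5: a read changed (s3 -9->9; d2 -6->9) — executes, giving 9.
  d8: a read changed (d1 -6->9) — executes, giving 9.
  d10: a read changed (d8 6->9; d5 -9->9) — executes, giving 9.
  d11: a read changed (d10 -9->9; d2 -6->9) — executes, giving 9.

6 derived signals run: d1, d2, d5, d8, d10, d11.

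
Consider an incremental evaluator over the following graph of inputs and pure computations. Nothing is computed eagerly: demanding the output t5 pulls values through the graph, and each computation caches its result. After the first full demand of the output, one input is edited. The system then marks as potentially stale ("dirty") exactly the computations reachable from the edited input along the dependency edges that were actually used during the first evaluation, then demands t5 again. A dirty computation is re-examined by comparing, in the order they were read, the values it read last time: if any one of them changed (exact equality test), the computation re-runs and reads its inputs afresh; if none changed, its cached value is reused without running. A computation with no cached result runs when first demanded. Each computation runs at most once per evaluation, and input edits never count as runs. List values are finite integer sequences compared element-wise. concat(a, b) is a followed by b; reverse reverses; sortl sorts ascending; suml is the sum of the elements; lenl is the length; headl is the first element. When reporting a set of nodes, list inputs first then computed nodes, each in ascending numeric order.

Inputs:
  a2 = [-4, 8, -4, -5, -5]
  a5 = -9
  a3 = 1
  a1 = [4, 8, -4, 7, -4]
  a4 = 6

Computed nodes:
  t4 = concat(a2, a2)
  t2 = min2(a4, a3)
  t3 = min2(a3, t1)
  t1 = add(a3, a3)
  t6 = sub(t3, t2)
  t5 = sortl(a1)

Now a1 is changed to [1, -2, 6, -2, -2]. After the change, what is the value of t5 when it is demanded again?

Initial pass — values computed on the first demand:
  t5 = sortl([4, 8, -4, 7, -4]) = [-4, -4, 4, 7, 8]

Second demand — change propagation:
  t5: re-runs because a1 [4, 8, -4, 7, -4]->[1, -2, 6, -2, -2]; new result [-2, -2, -2, 1, 6].

t5 now evaluates to [-2, -2, -2, 1, 6].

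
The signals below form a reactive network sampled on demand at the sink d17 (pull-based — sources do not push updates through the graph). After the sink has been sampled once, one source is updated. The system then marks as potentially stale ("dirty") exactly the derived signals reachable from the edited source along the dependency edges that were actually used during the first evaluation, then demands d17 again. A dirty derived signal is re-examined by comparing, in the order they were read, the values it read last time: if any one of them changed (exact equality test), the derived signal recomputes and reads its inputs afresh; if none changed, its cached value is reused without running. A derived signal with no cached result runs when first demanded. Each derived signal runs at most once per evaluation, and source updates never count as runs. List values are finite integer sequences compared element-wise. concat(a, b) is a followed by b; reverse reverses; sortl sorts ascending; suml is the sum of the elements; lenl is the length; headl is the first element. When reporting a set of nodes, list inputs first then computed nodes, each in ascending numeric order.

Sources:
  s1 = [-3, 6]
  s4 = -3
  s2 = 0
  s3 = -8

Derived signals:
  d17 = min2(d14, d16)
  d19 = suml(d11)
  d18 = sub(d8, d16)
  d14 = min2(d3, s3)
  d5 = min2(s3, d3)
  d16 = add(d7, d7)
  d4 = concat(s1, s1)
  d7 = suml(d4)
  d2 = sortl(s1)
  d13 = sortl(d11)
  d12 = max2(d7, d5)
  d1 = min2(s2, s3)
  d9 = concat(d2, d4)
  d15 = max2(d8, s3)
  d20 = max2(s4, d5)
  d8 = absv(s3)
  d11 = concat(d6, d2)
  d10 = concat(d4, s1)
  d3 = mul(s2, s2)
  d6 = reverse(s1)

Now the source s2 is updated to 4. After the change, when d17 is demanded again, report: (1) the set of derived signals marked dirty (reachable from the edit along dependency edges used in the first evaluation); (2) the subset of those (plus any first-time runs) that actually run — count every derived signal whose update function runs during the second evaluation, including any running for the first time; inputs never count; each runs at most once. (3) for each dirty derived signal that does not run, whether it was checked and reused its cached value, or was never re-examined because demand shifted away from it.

Initial pass — values computed on the first demand:
  d3 = mul(0, 0) = 0
  d4 = concat([-3, 6], [-3, 6]) = [-3, 6, -3, 6]
  d7 = suml([-3, 6, -3, 6]) = 6
  d14 = min2(0, -8) = -8
  d16 = add(6, 6) = 12
  d17 = min2(-8, 12) = -8

Second demand — change propagation:
  d3: re-runs because s2 0->4; s2 0->4; new result 16.
  d14: re-runs because d3 0->16; new result -8 (unchanged).
  d17: re-examined; everything it read last time is the same (d14 unchanged, d16 unchanged) — cache -8 kept, no run.

The important point: d14 recomputes to an identical value, and the output ends up unchanged.

Dirty set: d3, d14, d17.
Run set: d3, d14 (2 run).
Re-examined without running (cache reused): d17.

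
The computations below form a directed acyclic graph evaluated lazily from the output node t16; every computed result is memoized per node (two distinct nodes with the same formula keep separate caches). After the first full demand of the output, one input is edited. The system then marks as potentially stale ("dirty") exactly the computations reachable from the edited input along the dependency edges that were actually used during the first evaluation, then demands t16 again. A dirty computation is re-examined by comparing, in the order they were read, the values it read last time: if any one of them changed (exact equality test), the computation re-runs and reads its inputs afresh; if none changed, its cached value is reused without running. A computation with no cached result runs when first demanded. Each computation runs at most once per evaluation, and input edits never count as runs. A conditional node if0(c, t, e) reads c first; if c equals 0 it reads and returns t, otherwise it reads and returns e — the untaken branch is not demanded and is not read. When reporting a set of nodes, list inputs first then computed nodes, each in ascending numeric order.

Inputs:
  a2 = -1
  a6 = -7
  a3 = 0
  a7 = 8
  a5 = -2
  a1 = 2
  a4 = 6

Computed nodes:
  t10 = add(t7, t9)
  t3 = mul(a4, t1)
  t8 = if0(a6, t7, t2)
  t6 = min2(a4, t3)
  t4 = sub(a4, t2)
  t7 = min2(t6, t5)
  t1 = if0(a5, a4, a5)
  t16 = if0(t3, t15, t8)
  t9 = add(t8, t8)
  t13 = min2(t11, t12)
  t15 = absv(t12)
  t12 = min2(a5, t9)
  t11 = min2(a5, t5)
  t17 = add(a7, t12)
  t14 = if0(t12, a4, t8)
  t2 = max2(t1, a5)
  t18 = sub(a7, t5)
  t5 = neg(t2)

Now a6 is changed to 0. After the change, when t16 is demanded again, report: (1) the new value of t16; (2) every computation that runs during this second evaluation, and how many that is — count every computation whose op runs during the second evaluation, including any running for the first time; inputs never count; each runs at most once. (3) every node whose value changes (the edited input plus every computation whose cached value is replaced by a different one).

First demand of the output computes:
  t1 = if0(a5=-2 -> else branch a5) = -2
  t2 = max2(-2, -2) = -2
  t3 = mul(6, -2) = -12
  t8 = if0(a6=-7 -> else branch t2) = -2
  t16 = if0(t3=-12 -> else branch t8) = -2

After the edit, cleaning proceeds:
  t5: had never run; runs now, result 2.
  t6: had never run; runs now, result -12.
  t7: had never run; runs now, result -12.
  t8: a read changed (a6 -7->0) — executes, giving -12.
  t16: a read changed (t8 -2->-12) — executes, giving -12.

Note the branch switch — t5, t6, t7 had no cache and run now for the first time.

Demanding t16 again yields -12.
5 computations run: t5, t6, t7, t8, t16.
The nodes whose values change: a6, t8, t16.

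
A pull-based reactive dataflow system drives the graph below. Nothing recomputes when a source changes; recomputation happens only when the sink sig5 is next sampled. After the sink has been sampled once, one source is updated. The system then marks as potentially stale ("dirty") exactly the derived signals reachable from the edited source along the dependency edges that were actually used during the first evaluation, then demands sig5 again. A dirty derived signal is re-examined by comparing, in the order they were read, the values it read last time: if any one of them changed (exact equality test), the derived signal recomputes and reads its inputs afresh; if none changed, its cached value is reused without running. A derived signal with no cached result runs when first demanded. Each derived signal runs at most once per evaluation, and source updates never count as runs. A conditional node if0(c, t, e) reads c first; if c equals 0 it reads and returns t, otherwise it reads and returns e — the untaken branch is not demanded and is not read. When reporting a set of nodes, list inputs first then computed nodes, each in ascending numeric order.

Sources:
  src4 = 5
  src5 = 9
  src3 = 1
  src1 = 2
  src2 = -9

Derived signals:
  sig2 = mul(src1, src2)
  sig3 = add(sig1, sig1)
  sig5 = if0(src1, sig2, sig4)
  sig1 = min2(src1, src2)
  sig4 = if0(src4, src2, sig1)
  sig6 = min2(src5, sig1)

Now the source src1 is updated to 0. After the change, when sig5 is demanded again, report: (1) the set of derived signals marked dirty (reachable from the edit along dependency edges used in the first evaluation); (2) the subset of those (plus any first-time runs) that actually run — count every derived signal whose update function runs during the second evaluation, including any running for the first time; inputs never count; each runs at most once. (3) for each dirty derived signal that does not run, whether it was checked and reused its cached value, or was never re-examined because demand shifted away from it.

First evaluation (everything demanded from the output):
  sig1 = min2(2, -9) = -9
  sig4 = if0(src4=5 -> else branch sig1) = -9
  sig5 = if0(src1=2 -> else branch sig4) = -9

Propagation after the edit:
  sig1: marked dirty but never re-examined — demand shifted away from it.
  sig2: demanded for the first time — runs, produces 0.
  sig4: marked dirty but never re-examined — demand shifted away from it.
  sig5: runs — src1 2->0; result 0.

Key observation: a condition flipped, so demand moved to the other branch — sig1, sig4 are never re-examined.

Marked dirty: sig1, sig4, sig5.
Derived signals that run: sig2, sig5 — 2 in total.
Never re-examined (demand shifted away): sig1, sig4.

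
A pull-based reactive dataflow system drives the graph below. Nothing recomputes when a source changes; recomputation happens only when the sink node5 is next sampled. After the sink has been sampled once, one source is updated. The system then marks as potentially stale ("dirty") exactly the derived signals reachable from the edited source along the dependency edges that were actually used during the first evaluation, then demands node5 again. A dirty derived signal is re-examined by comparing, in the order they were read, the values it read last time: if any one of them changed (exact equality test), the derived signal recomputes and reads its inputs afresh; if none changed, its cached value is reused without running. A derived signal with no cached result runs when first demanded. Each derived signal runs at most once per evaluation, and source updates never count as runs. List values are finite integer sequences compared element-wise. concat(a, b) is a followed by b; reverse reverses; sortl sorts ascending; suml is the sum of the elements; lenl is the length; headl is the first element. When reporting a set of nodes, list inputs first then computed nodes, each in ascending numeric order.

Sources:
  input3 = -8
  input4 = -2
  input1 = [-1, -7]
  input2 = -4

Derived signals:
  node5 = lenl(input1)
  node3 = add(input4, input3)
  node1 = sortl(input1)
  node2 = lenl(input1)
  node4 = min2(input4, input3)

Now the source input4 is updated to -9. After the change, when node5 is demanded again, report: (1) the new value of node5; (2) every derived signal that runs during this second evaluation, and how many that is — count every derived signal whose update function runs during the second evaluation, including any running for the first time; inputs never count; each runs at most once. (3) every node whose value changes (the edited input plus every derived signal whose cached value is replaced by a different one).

First evaluation (everything demanded from the output):
  node5 = lenl([-1, -7]) = 2

Propagation after the edit:
  input4 feeds no computation that the output demands — nothing is marked dirty and nothing runs.

Key observation: input4 is never demanded by the output, so the edit triggers no recomputation at all.

New value of node5: 2.
Derived signals that run: none — 0 in total.
Values that change: input4.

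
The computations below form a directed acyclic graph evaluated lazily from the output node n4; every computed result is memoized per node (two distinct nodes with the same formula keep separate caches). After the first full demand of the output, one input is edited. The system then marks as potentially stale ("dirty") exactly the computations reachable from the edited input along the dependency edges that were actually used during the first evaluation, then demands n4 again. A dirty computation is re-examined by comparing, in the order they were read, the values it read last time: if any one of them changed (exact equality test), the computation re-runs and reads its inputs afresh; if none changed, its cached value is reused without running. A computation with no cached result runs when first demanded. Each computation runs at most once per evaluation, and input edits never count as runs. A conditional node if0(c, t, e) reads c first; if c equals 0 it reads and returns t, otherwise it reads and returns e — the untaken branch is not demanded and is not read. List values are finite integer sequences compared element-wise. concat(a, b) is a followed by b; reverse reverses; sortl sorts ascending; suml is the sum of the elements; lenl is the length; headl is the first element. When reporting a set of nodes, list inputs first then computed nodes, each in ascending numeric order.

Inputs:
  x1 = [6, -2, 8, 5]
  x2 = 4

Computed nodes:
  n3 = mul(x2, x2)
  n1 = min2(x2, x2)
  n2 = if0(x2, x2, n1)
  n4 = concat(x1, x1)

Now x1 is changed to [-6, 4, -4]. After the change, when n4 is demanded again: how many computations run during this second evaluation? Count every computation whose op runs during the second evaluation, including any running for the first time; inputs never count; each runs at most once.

1 computations run: n4.

First demand of the output computes:
  n4 = concat([6, -2, 8, 5], [6, -2, 8, 5]) = [6, -2, 8, 5, 6, -2, 8, 5]

After the edit, cleaning proceeds:
  n4: a read changed (x1 [6, -2, 8, 5]->[-6, 4, -4]; x1 [6, -2, 8, 5]->[-6, 4, -4]) — executes, giving [-6, 4, -4, -6, 4, -4].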